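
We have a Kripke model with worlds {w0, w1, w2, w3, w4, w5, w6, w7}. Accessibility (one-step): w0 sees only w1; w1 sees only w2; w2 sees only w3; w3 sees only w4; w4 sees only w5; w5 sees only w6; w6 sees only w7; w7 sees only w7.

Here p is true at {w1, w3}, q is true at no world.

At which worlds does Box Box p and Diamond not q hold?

{w1}

w0: Box Box p is F, Diamond not q is T. ✗
w1: Box Box p is T, Diamond not q is T. ✓
w2: Box Box p is F, Diamond not q is T. ✗
w3: Box Box p is F, Diamond not q is T. ✗
w4: Box Box p is F, Diamond not q is T. ✗
w5: Box Box p is F, Diamond not q is T. ✗
w6: Box Box p is F, Diamond not q is T. ✗
w7: Box Box p is F, Diamond not q is T. ✗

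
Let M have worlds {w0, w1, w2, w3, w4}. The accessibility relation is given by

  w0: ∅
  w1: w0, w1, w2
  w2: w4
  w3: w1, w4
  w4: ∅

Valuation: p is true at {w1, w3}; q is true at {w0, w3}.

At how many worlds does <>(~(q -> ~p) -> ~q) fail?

w0: no successors, so <>(~(q -> ~p) -> ~q) fails. ✗
w1: successors {w0, w1, w2}; ~(q -> ~p) -> ~q there: w0:T, w1:T, w2:T. ✓
w2: successors {w4}; ~(q -> ~p) -> ~q there: w4:T. ✓
w3: successors {w1, w4}; ~(q -> ~p) -> ~q there: w1:T, w4:T. ✓
w4: no successors, so <>(~(q -> ~p) -> ~q) fails. ✗
Satisfying worlds: {w1, w2, w3}.
So <>(~(q -> ~p) -> ~q) fails at the other 2 worlds.

2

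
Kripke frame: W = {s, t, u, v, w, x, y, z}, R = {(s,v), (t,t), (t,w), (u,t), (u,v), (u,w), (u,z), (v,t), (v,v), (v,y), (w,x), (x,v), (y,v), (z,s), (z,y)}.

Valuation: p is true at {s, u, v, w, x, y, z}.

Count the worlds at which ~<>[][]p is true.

s: <>[][]p is F. ✓
t: <>[][]p is T. ✗
u: <>[][]p is T. ✗
v: <>[][]p is F. ✓
w: <>[][]p is F. ✓
x: <>[][]p is F. ✓
y: <>[][]p is F. ✓
z: <>[][]p is F. ✓
Satisfying worlds: {s, v, w, x, y, z}.

6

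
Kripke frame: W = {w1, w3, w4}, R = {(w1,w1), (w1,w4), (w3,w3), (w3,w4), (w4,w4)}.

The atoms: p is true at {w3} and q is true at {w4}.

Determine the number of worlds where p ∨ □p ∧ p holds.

1

w1: p is F, □p ∧ p is F. ✗
w3: p is T, □p ∧ p is F. ✓
w4: p is F, □p ∧ p is F. ✗
Satisfying worlds: {w3}.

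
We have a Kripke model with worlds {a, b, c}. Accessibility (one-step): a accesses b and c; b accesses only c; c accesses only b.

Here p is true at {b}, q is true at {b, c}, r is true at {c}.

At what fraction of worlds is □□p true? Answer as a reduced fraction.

a: successors {b, c}; □p there: b:F, c:T. ✗
b: successors {c}; □p there: c:T. ✓
c: successors {b}; □p there: b:F. ✗
That's 1 of 3 worlds, so 1/3.

1/3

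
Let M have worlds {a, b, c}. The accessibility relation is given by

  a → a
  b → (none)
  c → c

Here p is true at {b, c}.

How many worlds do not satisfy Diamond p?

a: successors {a}; p there: a:F. ✗
b: no successors, so Diamond p fails. ✗
c: successors {c}; p there: c:T. ✓
Satisfying worlds: {c}.
So Diamond p fails at the other 2 worlds.

2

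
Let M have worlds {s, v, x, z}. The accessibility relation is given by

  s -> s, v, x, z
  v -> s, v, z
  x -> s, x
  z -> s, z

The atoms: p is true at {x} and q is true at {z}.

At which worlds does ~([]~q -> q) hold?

s: []~q -> q is T. ✗
v: []~q -> q is T. ✗
x: []~q -> q is F. ✓
z: []~q -> q is T. ✗

{x}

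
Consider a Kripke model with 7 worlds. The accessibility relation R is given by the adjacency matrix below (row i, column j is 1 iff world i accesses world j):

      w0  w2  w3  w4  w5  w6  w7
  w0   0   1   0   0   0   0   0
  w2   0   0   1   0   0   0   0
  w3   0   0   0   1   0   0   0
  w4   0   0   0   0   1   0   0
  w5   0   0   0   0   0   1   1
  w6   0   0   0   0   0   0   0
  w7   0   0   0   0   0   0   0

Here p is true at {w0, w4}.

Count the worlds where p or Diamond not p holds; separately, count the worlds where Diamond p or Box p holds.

4 and 3

For p or Diamond not p:
w0: p is T, Diamond not p is T. ✓
w2: p is F, Diamond not p is T. ✓
w3: p is F, Diamond not p is F. ✗
w4: p is T, Diamond not p is T. ✓
w5: p is F, Diamond not p is T. ✓
w6: p is F, Diamond not p is F. ✗
w7: p is F, Diamond not p is F. ✗
— 4 worlds.
For Diamond p or Box p:
w0: Diamond p is F, Box p is F. ✗
w2: Diamond p is F, Box p is F. ✗
w3: Diamond p is T, Box p is T. ✓
w4: Diamond p is F, Box p is F. ✗
w5: Diamond p is F, Box p is F. ✗
w6: Diamond p is F, Box p is T. ✓
w7: Diamond p is F, Box p is T. ✓
— 3 worlds.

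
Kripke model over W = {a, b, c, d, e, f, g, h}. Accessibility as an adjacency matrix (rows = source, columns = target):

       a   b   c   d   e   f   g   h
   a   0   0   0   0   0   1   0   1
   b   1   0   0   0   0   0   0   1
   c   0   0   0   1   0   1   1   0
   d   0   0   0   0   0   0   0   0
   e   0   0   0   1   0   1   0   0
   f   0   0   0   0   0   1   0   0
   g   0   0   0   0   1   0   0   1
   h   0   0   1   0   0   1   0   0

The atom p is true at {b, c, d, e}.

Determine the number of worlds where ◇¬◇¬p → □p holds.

a: ◇¬◇¬p is F, □p is F. ✓
b: ◇¬◇¬p is F, □p is F. ✓
c: ◇¬◇¬p is T, □p is F. ✗
d: ◇¬◇¬p is F, □p is T. ✓
e: ◇¬◇¬p is T, □p is F. ✗
f: ◇¬◇¬p is F, □p is F. ✓
g: ◇¬◇¬p is F, □p is F. ✓
h: ◇¬◇¬p is F, □p is F. ✓
Satisfying worlds: {a, b, d, f, g, h}.

6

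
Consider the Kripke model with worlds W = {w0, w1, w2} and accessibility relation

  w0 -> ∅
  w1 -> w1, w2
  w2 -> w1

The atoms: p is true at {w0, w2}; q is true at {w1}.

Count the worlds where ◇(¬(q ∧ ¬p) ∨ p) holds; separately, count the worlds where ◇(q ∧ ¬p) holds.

1 and 2

For ◇(¬(q ∧ ¬p) ∨ p):
w0: no successors, so ◇(¬(q ∧ ¬p) ∨ p) fails. ✗
w1: successors {w1, w2}; ¬(q ∧ ¬p) ∨ p there: w1:F, w2:T. ✓
w2: successors {w1}; ¬(q ∧ ¬p) ∨ p there: w1:F. ✗
— 1 world.
For ◇(q ∧ ¬p):
w0: no successors, so ◇(q ∧ ¬p) fails. ✗
w1: successors {w1, w2}; q ∧ ¬p there: w1:T, w2:F. ✓
w2: successors {w1}; q ∧ ¬p there: w1:T. ✓
— 2 worlds.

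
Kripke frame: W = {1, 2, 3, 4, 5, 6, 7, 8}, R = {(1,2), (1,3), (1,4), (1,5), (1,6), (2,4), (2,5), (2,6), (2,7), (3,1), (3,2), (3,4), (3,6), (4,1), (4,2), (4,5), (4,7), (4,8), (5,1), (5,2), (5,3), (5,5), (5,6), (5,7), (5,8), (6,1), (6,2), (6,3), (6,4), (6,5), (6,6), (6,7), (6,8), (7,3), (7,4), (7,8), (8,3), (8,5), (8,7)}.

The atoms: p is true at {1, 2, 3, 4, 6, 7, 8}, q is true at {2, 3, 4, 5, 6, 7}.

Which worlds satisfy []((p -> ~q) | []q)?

∅

1: successors {2, 3, 4, 5, 6}; (p -> ~q) | []q there: 2:T, 3:F, 4:F, 5:T, 6:F. ✗
2: successors {4, 5, 6, 7}; (p -> ~q) | []q there: 4:F, 5:T, 6:F, 7:F. ✗
3: successors {1, 2, 4, 6}; (p -> ~q) | []q there: 1:T, 2:T, 4:F, 6:F. ✗
4: successors {1, 2, 5, 7, 8}; (p -> ~q) | []q there: 1:T, 2:T, 5:T, 7:F, 8:T. ✗
5: successors {1, 2, 3, 5, 6, 7, 8}; (p -> ~q) | []q there: 1:T, 2:T, 3:F, 5:T, 6:F, 7:F, 8:T. ✗
6: successors {1, 2, 3, 4, 5, 6, 7, 8}; (p -> ~q) | []q there: 1:T, 2:T, 3:F, 4:F, 5:T, 6:F, 7:F, 8:T. ✗
7: successors {3, 4, 8}; (p -> ~q) | []q there: 3:F, 4:F, 8:T. ✗
8: successors {3, 5, 7}; (p -> ~q) | []q there: 3:F, 5:T, 7:F. ✗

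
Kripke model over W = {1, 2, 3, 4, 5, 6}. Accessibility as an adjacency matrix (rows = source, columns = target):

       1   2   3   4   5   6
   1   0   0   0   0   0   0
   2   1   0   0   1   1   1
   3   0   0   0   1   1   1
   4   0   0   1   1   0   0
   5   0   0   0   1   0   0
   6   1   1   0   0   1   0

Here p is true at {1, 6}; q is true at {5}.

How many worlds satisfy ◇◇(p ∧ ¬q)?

4

1: no successors, so ◇◇(p ∧ ¬q) fails. ✗
2: successors {1, 4, 5, 6}; ◇(p ∧ ¬q) there: 1:F, 4:F, 5:F, 6:T. ✓
3: successors {4, 5, 6}; ◇(p ∧ ¬q) there: 4:F, 5:F, 6:T. ✓
4: successors {3, 4}; ◇(p ∧ ¬q) there: 3:T, 4:F. ✓
5: successors {4}; ◇(p ∧ ¬q) there: 4:F. ✗
6: successors {1, 2, 5}; ◇(p ∧ ¬q) there: 1:F, 2:T, 5:F. ✓
Satisfying worlds: {2, 3, 4, 6}.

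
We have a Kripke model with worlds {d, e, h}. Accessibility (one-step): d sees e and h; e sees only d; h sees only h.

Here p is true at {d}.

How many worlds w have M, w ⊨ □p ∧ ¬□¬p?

1

d: □p is F, ¬□¬p is F. ✗
e: □p is T, ¬□¬p is T. ✓
h: □p is F, ¬□¬p is F. ✗
Satisfying worlds: {e}.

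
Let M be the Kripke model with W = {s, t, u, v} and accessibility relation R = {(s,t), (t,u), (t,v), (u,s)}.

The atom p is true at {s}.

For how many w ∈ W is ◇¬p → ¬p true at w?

s: ◇¬p is T, ¬p is F. ✗
t: ◇¬p is T, ¬p is T. ✓
u: ◇¬p is F, ¬p is T. ✓
v: ◇¬p is F, ¬p is T. ✓
Satisfying worlds: {t, u, v}.

3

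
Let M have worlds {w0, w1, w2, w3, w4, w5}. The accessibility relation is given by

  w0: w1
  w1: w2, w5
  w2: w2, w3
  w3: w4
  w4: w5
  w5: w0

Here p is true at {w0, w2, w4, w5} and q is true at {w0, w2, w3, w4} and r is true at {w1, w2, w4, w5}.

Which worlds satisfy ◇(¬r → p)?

{w0, w1, w2, w3, w4, w5}

w0: successors {w1}; ¬r → p there: w1:T. ✓
w1: successors {w2, w5}; ¬r → p there: w2:T, w5:T. ✓
w2: successors {w2, w3}; ¬r → p there: w2:T, w3:F. ✓
w3: successors {w4}; ¬r → p there: w4:T. ✓
w4: successors {w5}; ¬r → p there: w5:T. ✓
w5: successors {w0}; ¬r → p there: w0:T. ✓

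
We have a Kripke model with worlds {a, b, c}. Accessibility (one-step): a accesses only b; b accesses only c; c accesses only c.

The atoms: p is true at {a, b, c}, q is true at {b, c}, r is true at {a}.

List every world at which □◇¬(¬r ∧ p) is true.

∅

a: successors {b}; ◇¬(¬r ∧ p) there: b:F. ✗
b: successors {c}; ◇¬(¬r ∧ p) there: c:F. ✗
c: successors {c}; ◇¬(¬r ∧ p) there: c:F. ✗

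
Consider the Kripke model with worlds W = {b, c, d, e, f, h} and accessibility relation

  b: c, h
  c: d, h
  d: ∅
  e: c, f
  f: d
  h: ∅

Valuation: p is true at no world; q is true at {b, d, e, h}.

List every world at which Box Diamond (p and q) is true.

b: successors {c, h}; Diamond (p and q) there: c:F, h:F. ✗
c: successors {d, h}; Diamond (p and q) there: d:F, h:F. ✗
d: no successors, so Box Diamond (p and q) holds vacuously. ✓
e: successors {c, f}; Diamond (p and q) there: c:F, f:F. ✗
f: successors {d}; Diamond (p and q) there: d:F. ✗
h: no successors, so Box Diamond (p and q) holds vacuously. ✓

{d, h}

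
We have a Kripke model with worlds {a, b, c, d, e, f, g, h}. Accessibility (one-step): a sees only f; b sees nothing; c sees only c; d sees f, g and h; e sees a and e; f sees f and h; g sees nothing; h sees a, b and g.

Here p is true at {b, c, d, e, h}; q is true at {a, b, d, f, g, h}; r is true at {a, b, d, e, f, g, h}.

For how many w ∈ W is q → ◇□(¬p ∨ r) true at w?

a: q is T, ◇□(¬p ∨ r) is T. ✓
b: q is T, ◇□(¬p ∨ r) is F. ✗
c: q is F, ◇□(¬p ∨ r) is F. ✓
d: q is T, ◇□(¬p ∨ r) is T. ✓
e: q is F, ◇□(¬p ∨ r) is T. ✓
f: q is T, ◇□(¬p ∨ r) is T. ✓
g: q is T, ◇□(¬p ∨ r) is F. ✗
h: q is T, ◇□(¬p ∨ r) is T. ✓
Satisfying worlds: {a, c, d, e, f, h}.

6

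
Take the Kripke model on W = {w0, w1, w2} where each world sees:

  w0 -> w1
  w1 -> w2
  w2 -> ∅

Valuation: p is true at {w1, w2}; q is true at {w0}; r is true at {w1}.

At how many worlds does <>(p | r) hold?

2

w0: successors {w1}; p | r there: w1:T. ✓
w1: successors {w2}; p | r there: w2:T. ✓
w2: no successors, so <>(p | r) fails. ✗
Satisfying worlds: {w0, w1}.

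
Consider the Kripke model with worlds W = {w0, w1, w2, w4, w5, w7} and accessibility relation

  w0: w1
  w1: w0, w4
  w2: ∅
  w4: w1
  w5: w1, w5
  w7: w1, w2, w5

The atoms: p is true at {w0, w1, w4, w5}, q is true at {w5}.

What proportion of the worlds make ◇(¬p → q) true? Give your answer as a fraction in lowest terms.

5/6

w0: successors {w1}; ¬p → q there: w1:T. ✓
w1: successors {w0, w4}; ¬p → q there: w0:T, w4:T. ✓
w2: no successors, so ◇(¬p → q) fails. ✗
w4: successors {w1}; ¬p → q there: w1:T. ✓
w5: successors {w1, w5}; ¬p → q there: w1:T, w5:T. ✓
w7: successors {w1, w2, w5}; ¬p → q there: w1:T, w2:F, w5:T. ✓
That's 5 of 6 worlds, so 5/6.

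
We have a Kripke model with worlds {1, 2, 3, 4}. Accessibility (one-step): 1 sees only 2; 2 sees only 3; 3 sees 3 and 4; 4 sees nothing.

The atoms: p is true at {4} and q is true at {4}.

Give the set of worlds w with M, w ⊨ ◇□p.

1: successors {2}; □p there: 2:F. ✗
2: successors {3}; □p there: 3:F. ✗
3: successors {3, 4}; □p there: 3:F, 4:T. ✓
4: no successors, so ◇□p fails. ✗

{3}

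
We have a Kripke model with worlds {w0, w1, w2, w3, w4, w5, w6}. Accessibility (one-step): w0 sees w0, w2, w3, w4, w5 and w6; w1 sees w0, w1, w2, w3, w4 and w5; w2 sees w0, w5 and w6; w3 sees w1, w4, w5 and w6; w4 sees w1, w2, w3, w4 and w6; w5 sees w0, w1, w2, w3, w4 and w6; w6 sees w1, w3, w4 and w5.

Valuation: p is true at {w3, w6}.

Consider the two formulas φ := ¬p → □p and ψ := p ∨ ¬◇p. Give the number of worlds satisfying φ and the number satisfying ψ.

For ¬p → □p:
w0: ¬p is T, □p is F. ✗
w1: ¬p is T, □p is F. ✗
w2: ¬p is T, □p is F. ✗
w3: ¬p is F, □p is F. ✓
w4: ¬p is T, □p is F. ✗
w5: ¬p is T, □p is F. ✗
w6: ¬p is F, □p is F. ✓
— 2 worlds.
For p ∨ ¬◇p:
w0: p is F, ¬◇p is F. ✗
w1: p is F, ¬◇p is F. ✗
w2: p is F, ¬◇p is F. ✗
w3: p is T, ¬◇p is F. ✓
w4: p is F, ¬◇p is F. ✗
w5: p is F, ¬◇p is F. ✗
w6: p is T, ¬◇p is F. ✓
— 2 worlds.

2 and 2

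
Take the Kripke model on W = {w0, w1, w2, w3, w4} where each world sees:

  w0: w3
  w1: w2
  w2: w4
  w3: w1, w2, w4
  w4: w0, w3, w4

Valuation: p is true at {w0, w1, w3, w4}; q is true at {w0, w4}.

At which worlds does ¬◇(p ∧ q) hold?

w0: ◇(p ∧ q) is F. ✓
w1: ◇(p ∧ q) is F. ✓
w2: ◇(p ∧ q) is T. ✗
w3: ◇(p ∧ q) is T. ✗
w4: ◇(p ∧ q) is T. ✗

{w0, w1}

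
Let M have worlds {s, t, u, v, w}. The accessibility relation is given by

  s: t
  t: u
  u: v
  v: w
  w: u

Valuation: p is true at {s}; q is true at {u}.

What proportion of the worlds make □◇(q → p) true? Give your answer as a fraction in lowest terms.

3/5

s: successors {t}; ◇(q → p) there: t:F. ✗
t: successors {u}; ◇(q → p) there: u:T. ✓
u: successors {v}; ◇(q → p) there: v:T. ✓
v: successors {w}; ◇(q → p) there: w:F. ✗
w: successors {u}; ◇(q → p) there: u:T. ✓
That's 3 of 5 worlds, so 3/5.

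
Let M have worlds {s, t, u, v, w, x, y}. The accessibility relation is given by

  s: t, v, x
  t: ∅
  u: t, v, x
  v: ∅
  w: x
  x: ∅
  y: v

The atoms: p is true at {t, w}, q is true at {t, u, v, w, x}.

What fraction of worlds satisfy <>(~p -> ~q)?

s: successors {t, v, x}; ~p -> ~q there: t:T, v:F, x:F. ✓
t: no successors, so <>(~p -> ~q) fails. ✗
u: successors {t, v, x}; ~p -> ~q there: t:T, v:F, x:F. ✓
v: no successors, so <>(~p -> ~q) fails. ✗
w: successors {x}; ~p -> ~q there: x:F. ✗
x: no successors, so <>(~p -> ~q) fails. ✗
y: successors {v}; ~p -> ~q there: v:F. ✗
That's 2 of 7 worlds, so 2/7.

2/7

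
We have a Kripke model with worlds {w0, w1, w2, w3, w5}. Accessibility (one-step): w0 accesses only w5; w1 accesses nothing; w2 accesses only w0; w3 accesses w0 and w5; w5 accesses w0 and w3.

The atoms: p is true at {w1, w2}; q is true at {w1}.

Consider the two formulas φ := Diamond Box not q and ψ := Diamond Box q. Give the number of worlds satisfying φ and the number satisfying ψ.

For Diamond Box not q:
w0: successors {w5}; Box not q there: w5:T. ✓
w1: no successors, so Diamond Box not q fails. ✗
w2: successors {w0}; Box not q there: w0:T. ✓
w3: successors {w0, w5}; Box not q there: w0:T, w5:T. ✓
w5: successors {w0, w3}; Box not q there: w0:T, w3:T. ✓
— 4 worlds.
For Diamond Box q:
w0: successors {w5}; Box q there: w5:F. ✗
w1: no successors, so Diamond Box q fails. ✗
w2: successors {w0}; Box q there: w0:F. ✗
w3: successors {w0, w5}; Box q there: w0:F, w5:F. ✗
w5: successors {w0, w3}; Box q there: w0:F, w3:F. ✗
— 0 worlds.

4 and 0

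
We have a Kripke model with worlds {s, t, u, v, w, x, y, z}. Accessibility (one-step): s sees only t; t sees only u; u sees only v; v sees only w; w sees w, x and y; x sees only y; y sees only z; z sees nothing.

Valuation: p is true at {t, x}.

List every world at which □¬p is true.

s: successors {t}; ¬p there: t:F. ✗
t: successors {u}; ¬p there: u:T. ✓
u: successors {v}; ¬p there: v:T. ✓
v: successors {w}; ¬p there: w:T. ✓
w: successors {w, x, y}; ¬p there: w:T, x:F, y:T. ✗
x: successors {y}; ¬p there: y:T. ✓
y: successors {z}; ¬p there: z:T. ✓
z: no successors, so □¬p holds vacuously. ✓

{t, u, v, x, y, z}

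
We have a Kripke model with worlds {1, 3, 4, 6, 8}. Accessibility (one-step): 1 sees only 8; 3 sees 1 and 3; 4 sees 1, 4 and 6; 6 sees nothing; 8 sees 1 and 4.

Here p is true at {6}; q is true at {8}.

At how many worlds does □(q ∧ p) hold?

1: successors {8}; q ∧ p there: 8:F. ✗
3: successors {1, 3}; q ∧ p there: 1:F, 3:F. ✗
4: successors {1, 4, 6}; q ∧ p there: 1:F, 4:F, 6:F. ✗
6: no successors, so □(q ∧ p) holds vacuously. ✓
8: successors {1, 4}; q ∧ p there: 1:F, 4:F. ✗
Satisfying worlds: {6}.

1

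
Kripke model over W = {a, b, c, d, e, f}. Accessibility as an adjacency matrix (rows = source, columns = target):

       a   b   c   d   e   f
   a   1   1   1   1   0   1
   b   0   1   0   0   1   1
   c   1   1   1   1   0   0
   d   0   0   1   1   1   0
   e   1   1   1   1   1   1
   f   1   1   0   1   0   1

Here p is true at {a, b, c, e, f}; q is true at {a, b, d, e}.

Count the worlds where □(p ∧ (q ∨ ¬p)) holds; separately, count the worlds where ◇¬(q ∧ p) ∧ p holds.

0 and 5

For □(p ∧ (q ∨ ¬p)):
a: successors {a, b, c, d, f}; p ∧ (q ∨ ¬p) there: a:T, b:T, c:F, d:F, f:F. ✗
b: successors {b, e, f}; p ∧ (q ∨ ¬p) there: b:T, e:T, f:F. ✗
c: successors {a, b, c, d}; p ∧ (q ∨ ¬p) there: a:T, b:T, c:F, d:F. ✗
d: successors {c, d, e}; p ∧ (q ∨ ¬p) there: c:F, d:F, e:T. ✗
e: successors {a, b, c, d, e, f}; p ∧ (q ∨ ¬p) there: a:T, b:T, c:F, d:F, e:T, f:F. ✗
f: successors {a, b, d, f}; p ∧ (q ∨ ¬p) there: a:T, b:T, d:F, f:F. ✗
— 0 worlds.
For ◇¬(q ∧ p) ∧ p:
a: ◇¬(q ∧ p) is T, p is T. ✓
b: ◇¬(q ∧ p) is T, p is T. ✓
c: ◇¬(q ∧ p) is T, p is T. ✓
d: ◇¬(q ∧ p) is T, p is F. ✗
e: ◇¬(q ∧ p) is T, p is T. ✓
f: ◇¬(q ∧ p) is T, p is T. ✓
— 5 worlds.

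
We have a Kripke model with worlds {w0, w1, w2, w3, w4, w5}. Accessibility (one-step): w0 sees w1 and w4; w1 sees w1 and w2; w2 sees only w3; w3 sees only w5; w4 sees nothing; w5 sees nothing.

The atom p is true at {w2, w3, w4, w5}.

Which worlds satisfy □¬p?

{w4, w5}

w0: successors {w1, w4}; ¬p there: w1:T, w4:F. ✗
w1: successors {w1, w2}; ¬p there: w1:T, w2:F. ✗
w2: successors {w3}; ¬p there: w3:F. ✗
w3: successors {w5}; ¬p there: w5:F. ✗
w4: no successors, so □¬p holds vacuously. ✓
w5: no successors, so □¬p holds vacuously. ✓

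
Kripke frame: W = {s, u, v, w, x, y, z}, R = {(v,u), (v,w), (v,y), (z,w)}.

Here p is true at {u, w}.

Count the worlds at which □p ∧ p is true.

2

s: □p is T, p is F. ✗
u: □p is T, p is T. ✓
v: □p is F, p is F. ✗
w: □p is T, p is T. ✓
x: □p is T, p is F. ✗
y: □p is T, p is F. ✗
z: □p is T, p is F. ✗
Satisfying worlds: {u, w}.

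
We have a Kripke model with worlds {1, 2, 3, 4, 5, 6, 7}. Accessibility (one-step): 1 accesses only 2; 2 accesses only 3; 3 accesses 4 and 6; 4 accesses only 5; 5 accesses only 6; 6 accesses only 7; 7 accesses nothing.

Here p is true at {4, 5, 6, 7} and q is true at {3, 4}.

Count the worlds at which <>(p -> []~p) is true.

1: successors {2}; p -> []~p there: 2:T. ✓
2: successors {3}; p -> []~p there: 3:T. ✓
3: successors {4, 6}; p -> []~p there: 4:F, 6:F. ✗
4: successors {5}; p -> []~p there: 5:F. ✗
5: successors {6}; p -> []~p there: 6:F. ✗
6: successors {7}; p -> []~p there: 7:T. ✓
7: no successors, so <>(p -> []~p) fails. ✗
Satisfying worlds: {1, 2, 6}.

3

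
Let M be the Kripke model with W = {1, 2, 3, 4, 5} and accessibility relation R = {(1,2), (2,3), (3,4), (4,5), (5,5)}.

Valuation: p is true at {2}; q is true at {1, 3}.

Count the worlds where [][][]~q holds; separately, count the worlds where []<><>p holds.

5 and 0

For [][][]~q:
1: successors {2}; [][]~q there: 2:T. ✓
2: successors {3}; [][]~q there: 3:T. ✓
3: successors {4}; [][]~q there: 4:T. ✓
4: successors {5}; [][]~q there: 5:T. ✓
5: successors {5}; [][]~q there: 5:T. ✓
— 5 worlds.
For []<><>p:
1: successors {2}; <><>p there: 2:F. ✗
2: successors {3}; <><>p there: 3:F. ✗
3: successors {4}; <><>p there: 4:F. ✗
4: successors {5}; <><>p there: 5:F. ✗
5: successors {5}; <><>p there: 5:F. ✗
— 0 worlds.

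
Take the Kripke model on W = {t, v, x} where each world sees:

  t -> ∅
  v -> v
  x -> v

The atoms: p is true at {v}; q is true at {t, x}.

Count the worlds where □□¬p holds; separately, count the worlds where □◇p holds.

For □□¬p:
t: no successors, so □□¬p holds vacuously. ✓
v: successors {v}; □¬p there: v:F. ✗
x: successors {v}; □¬p there: v:F. ✗
— 1 world.
For □◇p:
t: no successors, so □◇p holds vacuously. ✓
v: successors {v}; ◇p there: v:T. ✓
x: successors {v}; ◇p there: v:T. ✓
— 3 worlds.

1 and 3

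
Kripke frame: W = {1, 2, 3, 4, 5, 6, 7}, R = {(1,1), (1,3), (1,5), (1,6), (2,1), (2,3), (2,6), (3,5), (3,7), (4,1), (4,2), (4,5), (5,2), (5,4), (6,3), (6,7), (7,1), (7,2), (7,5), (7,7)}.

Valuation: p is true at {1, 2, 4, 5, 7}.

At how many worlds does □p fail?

3

1: successors {1, 3, 5, 6}; p there: 1:T, 3:F, 5:T, 6:F. ✗
2: successors {1, 3, 6}; p there: 1:T, 3:F, 6:F. ✗
3: successors {5, 7}; p there: 5:T, 7:T. ✓
4: successors {1, 2, 5}; p there: 1:T, 2:T, 5:T. ✓
5: successors {2, 4}; p there: 2:T, 4:T. ✓
6: successors {3, 7}; p there: 3:F, 7:T. ✗
7: successors {1, 2, 5, 7}; p there: 1:T, 2:T, 5:T, 7:T. ✓
Satisfying worlds: {3, 4, 5, 7}.
So □p fails at the other 3 worlds.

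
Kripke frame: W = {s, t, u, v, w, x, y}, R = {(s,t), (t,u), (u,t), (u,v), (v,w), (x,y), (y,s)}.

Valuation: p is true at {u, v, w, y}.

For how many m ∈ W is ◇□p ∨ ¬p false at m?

s: ◇□p is T, ¬p is T. ✓
t: ◇□p is F, ¬p is T. ✓
u: ◇□p is T, ¬p is F. ✓
v: ◇□p is T, ¬p is F. ✓
w: ◇□p is F, ¬p is F. ✗
x: ◇□p is F, ¬p is T. ✓
y: ◇□p is F, ¬p is F. ✗
Satisfying worlds: {s, t, u, v, x}.
So ◇□p ∨ ¬p fails at the other 2 worlds.

2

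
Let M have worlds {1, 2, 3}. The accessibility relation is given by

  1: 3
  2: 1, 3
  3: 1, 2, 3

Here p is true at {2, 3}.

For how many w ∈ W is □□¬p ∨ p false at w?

1

1: □□¬p is F, p is F. ✗
2: □□¬p is F, p is T. ✓
3: □□¬p is F, p is T. ✓
Satisfying worlds: {2, 3}.
So □□¬p ∨ p fails at the other 1 world.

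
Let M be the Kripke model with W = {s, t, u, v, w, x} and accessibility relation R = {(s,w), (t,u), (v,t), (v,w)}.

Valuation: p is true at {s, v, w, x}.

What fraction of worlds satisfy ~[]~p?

1/3

s: []~p is F. ✓
t: []~p is T. ✗
u: []~p is T. ✗
v: []~p is F. ✓
w: []~p is T. ✗
x: []~p is T. ✗
That's 2 of 6 worlds, so 2/6 = 1/3.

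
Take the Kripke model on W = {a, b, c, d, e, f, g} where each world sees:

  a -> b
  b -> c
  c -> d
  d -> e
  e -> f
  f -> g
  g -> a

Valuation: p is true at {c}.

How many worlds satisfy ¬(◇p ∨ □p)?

a: ◇p ∨ □p is F. ✓
b: ◇p ∨ □p is T. ✗
c: ◇p ∨ □p is F. ✓
d: ◇p ∨ □p is F. ✓
e: ◇p ∨ □p is F. ✓
f: ◇p ∨ □p is F. ✓
g: ◇p ∨ □p is F. ✓
Satisfying worlds: {a, c, d, e, f, g}.

6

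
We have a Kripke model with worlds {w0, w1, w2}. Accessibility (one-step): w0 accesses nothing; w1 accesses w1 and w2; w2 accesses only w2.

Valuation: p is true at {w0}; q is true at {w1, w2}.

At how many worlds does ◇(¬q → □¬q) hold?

w0: no successors, so ◇(¬q → □¬q) fails. ✗
w1: successors {w1, w2}; ¬q → □¬q there: w1:T, w2:T. ✓
w2: successors {w2}; ¬q → □¬q there: w2:T. ✓
Satisfying worlds: {w1, w2}.

2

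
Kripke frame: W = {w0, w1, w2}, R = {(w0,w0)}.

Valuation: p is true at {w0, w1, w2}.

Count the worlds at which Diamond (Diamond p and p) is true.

w0: successors {w0}; Diamond p and p there: w0:T. ✓
w1: no successors, so Diamond (Diamond p and p) fails. ✗
w2: no successors, so Diamond (Diamond p and p) fails. ✗
Satisfying worlds: {w0}.

1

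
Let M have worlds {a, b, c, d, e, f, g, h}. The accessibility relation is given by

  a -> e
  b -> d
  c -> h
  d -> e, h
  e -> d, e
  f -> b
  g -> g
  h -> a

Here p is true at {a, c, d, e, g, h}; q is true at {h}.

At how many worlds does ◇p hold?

7

a: successors {e}; p there: e:T. ✓
b: successors {d}; p there: d:T. ✓
c: successors {h}; p there: h:T. ✓
d: successors {e, h}; p there: e:T, h:T. ✓
e: successors {d, e}; p there: d:T, e:T. ✓
f: successors {b}; p there: b:F. ✗
g: successors {g}; p there: g:T. ✓
h: successors {a}; p there: a:T. ✓
Satisfying worlds: {a, b, c, d, e, g, h}.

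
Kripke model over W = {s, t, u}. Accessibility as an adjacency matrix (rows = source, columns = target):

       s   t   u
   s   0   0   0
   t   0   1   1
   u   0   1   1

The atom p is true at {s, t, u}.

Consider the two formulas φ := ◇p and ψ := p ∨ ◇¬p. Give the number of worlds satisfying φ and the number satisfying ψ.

For ◇p:
s: no successors, so ◇p fails. ✗
t: successors {t, u}; p there: t:T, u:T. ✓
u: successors {t, u}; p there: t:T, u:T. ✓
— 2 worlds.
For p ∨ ◇¬p:
s: p is T, ◇¬p is F. ✓
t: p is T, ◇¬p is F. ✓
u: p is T, ◇¬p is F. ✓
— 3 worlds.

2 and 3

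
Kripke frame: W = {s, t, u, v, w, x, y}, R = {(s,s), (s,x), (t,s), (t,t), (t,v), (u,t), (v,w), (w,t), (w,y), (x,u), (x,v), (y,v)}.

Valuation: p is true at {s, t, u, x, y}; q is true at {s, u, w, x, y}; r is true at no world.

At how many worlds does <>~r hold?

7

s: successors {s, x}; ~r there: s:T, x:T. ✓
t: successors {s, t, v}; ~r there: s:T, t:T, v:T. ✓
u: successors {t}; ~r there: t:T. ✓
v: successors {w}; ~r there: w:T. ✓
w: successors {t, y}; ~r there: t:T, y:T. ✓
x: successors {u, v}; ~r there: u:T, v:T. ✓
y: successors {v}; ~r there: v:T. ✓
Satisfying worlds: {s, t, u, v, w, x, y}.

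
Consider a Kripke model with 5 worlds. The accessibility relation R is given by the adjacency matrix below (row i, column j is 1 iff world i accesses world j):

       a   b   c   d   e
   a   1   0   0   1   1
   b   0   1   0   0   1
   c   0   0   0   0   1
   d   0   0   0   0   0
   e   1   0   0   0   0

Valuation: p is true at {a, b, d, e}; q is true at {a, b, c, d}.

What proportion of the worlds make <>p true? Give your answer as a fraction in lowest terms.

4/5

a: successors {a, d, e}; p there: a:T, d:T, e:T. ✓
b: successors {b, e}; p there: b:T, e:T. ✓
c: successors {e}; p there: e:T. ✓
d: no successors, so <>p fails. ✗
e: successors {a}; p there: a:T. ✓
That's 4 of 5 worlds, so 4/5.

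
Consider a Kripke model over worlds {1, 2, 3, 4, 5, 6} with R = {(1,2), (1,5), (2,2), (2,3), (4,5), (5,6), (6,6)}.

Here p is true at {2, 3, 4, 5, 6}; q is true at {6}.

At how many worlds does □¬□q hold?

1: successors {2, 5}; ¬□q there: 2:T, 5:F. ✗
2: successors {2, 3}; ¬□q there: 2:T, 3:F. ✗
3: no successors, so □¬□q holds vacuously. ✓
4: successors {5}; ¬□q there: 5:F. ✗
5: successors {6}; ¬□q there: 6:F. ✗
6: successors {6}; ¬□q there: 6:F. ✗
Satisfying worlds: {3}.

1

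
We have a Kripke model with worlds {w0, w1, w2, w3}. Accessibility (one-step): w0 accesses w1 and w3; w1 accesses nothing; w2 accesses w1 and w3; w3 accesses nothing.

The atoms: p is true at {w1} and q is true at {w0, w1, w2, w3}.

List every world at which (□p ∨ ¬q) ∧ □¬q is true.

w0: □p ∨ ¬q is F, □¬q is F. ✗
w1: □p ∨ ¬q is T, □¬q is T. ✓
w2: □p ∨ ¬q is F, □¬q is F. ✗
w3: □p ∨ ¬q is T, □¬q is T. ✓

{w1, w3}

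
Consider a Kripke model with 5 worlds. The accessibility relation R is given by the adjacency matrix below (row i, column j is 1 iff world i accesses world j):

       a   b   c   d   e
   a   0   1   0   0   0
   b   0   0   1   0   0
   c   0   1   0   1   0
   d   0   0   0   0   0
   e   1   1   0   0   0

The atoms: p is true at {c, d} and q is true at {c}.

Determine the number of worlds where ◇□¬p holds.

a: successors {b}; □¬p there: b:F. ✗
b: successors {c}; □¬p there: c:F. ✗
c: successors {b, d}; □¬p there: b:F, d:T. ✓
d: no successors, so ◇□¬p fails. ✗
e: successors {a, b}; □¬p there: a:T, b:F. ✓
Satisfying worlds: {c, e}.

2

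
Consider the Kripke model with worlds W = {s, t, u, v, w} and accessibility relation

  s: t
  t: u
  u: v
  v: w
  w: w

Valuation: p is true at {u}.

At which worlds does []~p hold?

{s, u, v, w}

s: successors {t}; ~p there: t:T. ✓
t: successors {u}; ~p there: u:F. ✗
u: successors {v}; ~p there: v:T. ✓
v: successors {w}; ~p there: w:T. ✓
w: successors {w}; ~p there: w:T. ✓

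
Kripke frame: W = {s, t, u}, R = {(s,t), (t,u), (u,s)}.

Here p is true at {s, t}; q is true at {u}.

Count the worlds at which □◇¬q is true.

s: successors {t}; ◇¬q there: t:F. ✗
t: successors {u}; ◇¬q there: u:T. ✓
u: successors {s}; ◇¬q there: s:T. ✓
Satisfying worlds: {t, u}.

2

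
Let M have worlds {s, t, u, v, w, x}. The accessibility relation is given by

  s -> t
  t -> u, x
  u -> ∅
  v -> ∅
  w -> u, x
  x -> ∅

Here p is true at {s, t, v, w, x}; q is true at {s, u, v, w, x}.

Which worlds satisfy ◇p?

s: successors {t}; p there: t:T. ✓
t: successors {u, x}; p there: u:F, x:T. ✓
u: no successors, so ◇p fails. ✗
v: no successors, so ◇p fails. ✗
w: successors {u, x}; p there: u:F, x:T. ✓
x: no successors, so ◇p fails. ✗

{s, t, w}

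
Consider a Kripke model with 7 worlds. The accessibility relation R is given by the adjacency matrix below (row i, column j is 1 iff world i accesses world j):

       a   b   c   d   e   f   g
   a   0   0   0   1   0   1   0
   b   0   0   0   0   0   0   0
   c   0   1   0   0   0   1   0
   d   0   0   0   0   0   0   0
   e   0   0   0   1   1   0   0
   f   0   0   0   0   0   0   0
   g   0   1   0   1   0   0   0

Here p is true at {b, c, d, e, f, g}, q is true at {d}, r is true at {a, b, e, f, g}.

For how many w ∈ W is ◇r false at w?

a: successors {d, f}; r there: d:F, f:T. ✓
b: no successors, so ◇r fails. ✗
c: successors {b, f}; r there: b:T, f:T. ✓
d: no successors, so ◇r fails. ✗
e: successors {d, e}; r there: d:F, e:T. ✓
f: no successors, so ◇r fails. ✗
g: successors {b, d}; r there: b:T, d:F. ✓
Satisfying worlds: {a, c, e, g}.
So ◇r fails at the other 3 worlds.

3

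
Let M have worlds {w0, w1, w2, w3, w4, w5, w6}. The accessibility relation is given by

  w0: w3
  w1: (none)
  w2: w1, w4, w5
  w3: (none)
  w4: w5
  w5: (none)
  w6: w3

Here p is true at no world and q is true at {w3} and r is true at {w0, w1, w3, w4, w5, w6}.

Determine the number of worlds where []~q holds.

5

w0: successors {w3}; ~q there: w3:F. ✗
w1: no successors, so []~q holds vacuously. ✓
w2: successors {w1, w4, w5}; ~q there: w1:T, w4:T, w5:T. ✓
w3: no successors, so []~q holds vacuously. ✓
w4: successors {w5}; ~q there: w5:T. ✓
w5: no successors, so []~q holds vacuously. ✓
w6: successors {w3}; ~q there: w3:F. ✗
Satisfying worlds: {w1, w2, w3, w4, w5}.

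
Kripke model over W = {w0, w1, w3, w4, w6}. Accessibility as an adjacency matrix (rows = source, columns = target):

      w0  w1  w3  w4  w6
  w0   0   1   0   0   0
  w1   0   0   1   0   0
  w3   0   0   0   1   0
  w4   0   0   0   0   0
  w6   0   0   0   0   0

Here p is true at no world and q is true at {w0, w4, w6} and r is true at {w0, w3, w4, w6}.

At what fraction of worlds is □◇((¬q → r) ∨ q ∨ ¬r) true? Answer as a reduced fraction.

4/5

w0: successors {w1}; ◇((¬q → r) ∨ q ∨ ¬r) there: w1:T. ✓
w1: successors {w3}; ◇((¬q → r) ∨ q ∨ ¬r) there: w3:T. ✓
w3: successors {w4}; ◇((¬q → r) ∨ q ∨ ¬r) there: w4:F. ✗
w4: no successors, so □◇((¬q → r) ∨ q ∨ ¬r) holds vacuously. ✓
w6: no successors, so □◇((¬q → r) ∨ q ∨ ¬r) holds vacuously. ✓
That's 4 of 5 worlds, so 4/5.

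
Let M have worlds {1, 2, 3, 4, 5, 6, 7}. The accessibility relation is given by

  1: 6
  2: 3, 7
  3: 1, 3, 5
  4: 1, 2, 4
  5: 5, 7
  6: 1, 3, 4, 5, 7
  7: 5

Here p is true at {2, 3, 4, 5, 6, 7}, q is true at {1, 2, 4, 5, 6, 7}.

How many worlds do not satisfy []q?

1: successors {6}; q there: 6:T. ✓
2: successors {3, 7}; q there: 3:F, 7:T. ✗
3: successors {1, 3, 5}; q there: 1:T, 3:F, 5:T. ✗
4: successors {1, 2, 4}; q there: 1:T, 2:T, 4:T. ✓
5: successors {5, 7}; q there: 5:T, 7:T. ✓
6: successors {1, 3, 4, 5, 7}; q there: 1:T, 3:F, 4:T, 5:T, 7:T. ✗
7: successors {5}; q there: 5:T. ✓
Satisfying worlds: {1, 4, 5, 7}.
So []q fails at the other 3 worlds.

3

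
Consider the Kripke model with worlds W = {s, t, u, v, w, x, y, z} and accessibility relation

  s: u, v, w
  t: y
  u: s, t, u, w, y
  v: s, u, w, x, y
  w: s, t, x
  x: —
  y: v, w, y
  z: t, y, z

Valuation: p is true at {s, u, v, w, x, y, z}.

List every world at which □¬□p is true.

s: successors {u, v, w}; ¬□p there: u:T, v:F, w:T. ✗
t: successors {y}; ¬□p there: y:F. ✗
u: successors {s, t, u, w, y}; ¬□p there: s:F, t:F, u:T, w:T, y:F. ✗
v: successors {s, u, w, x, y}; ¬□p there: s:F, u:T, w:T, x:F, y:F. ✗
w: successors {s, t, x}; ¬□p there: s:F, t:F, x:F. ✗
x: no successors, so □¬□p holds vacuously. ✓
y: successors {v, w, y}; ¬□p there: v:F, w:T, y:F. ✗
z: successors {t, y, z}; ¬□p there: t:F, y:F, z:T. ✗

{x}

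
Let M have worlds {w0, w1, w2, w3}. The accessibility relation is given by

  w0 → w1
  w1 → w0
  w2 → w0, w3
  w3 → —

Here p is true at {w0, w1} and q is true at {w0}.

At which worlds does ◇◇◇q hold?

w0: successors {w1}; ◇◇q there: w1:F. ✗
w1: successors {w0}; ◇◇q there: w0:T. ✓
w2: successors {w0, w3}; ◇◇q there: w0:T, w3:F. ✓
w3: no successors, so ◇◇◇q fails. ✗

{w1, w2}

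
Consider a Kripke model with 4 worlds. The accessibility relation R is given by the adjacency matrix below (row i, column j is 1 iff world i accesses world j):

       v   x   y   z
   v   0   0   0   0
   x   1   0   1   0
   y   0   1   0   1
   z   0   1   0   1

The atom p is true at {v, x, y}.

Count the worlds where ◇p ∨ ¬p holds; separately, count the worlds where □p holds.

3 and 2

For ◇p ∨ ¬p:
v: ◇p is F, ¬p is F. ✗
x: ◇p is T, ¬p is F. ✓
y: ◇p is T, ¬p is F. ✓
z: ◇p is T, ¬p is T. ✓
— 3 worlds.
For □p:
v: no successors, so □p holds vacuously. ✓
x: successors {v, y}; p there: v:T, y:T. ✓
y: successors {x, z}; p there: x:T, z:F. ✗
z: successors {x, z}; p there: x:T, z:F. ✗
— 2 worlds.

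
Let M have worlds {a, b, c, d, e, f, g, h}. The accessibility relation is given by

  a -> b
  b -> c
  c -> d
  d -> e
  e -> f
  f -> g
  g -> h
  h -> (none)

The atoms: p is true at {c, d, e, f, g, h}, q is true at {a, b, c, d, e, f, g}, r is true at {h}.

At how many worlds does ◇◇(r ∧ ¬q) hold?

a: successors {b}; ◇(r ∧ ¬q) there: b:F. ✗
b: successors {c}; ◇(r ∧ ¬q) there: c:F. ✗
c: successors {d}; ◇(r ∧ ¬q) there: d:F. ✗
d: successors {e}; ◇(r ∧ ¬q) there: e:F. ✗
e: successors {f}; ◇(r ∧ ¬q) there: f:F. ✗
f: successors {g}; ◇(r ∧ ¬q) there: g:T. ✓
g: successors {h}; ◇(r ∧ ¬q) there: h:F. ✗
h: no successors, so ◇◇(r ∧ ¬q) fails. ✗
Satisfying worlds: {f}.

1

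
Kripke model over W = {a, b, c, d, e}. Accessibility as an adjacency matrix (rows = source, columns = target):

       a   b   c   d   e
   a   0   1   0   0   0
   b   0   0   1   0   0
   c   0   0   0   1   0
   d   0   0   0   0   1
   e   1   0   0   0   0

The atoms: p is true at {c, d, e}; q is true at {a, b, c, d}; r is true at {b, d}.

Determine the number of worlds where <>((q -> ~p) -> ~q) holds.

3

a: successors {b}; (q -> ~p) -> ~q there: b:F. ✗
b: successors {c}; (q -> ~p) -> ~q there: c:T. ✓
c: successors {d}; (q -> ~p) -> ~q there: d:T. ✓
d: successors {e}; (q -> ~p) -> ~q there: e:T. ✓
e: successors {a}; (q -> ~p) -> ~q there: a:F. ✗
Satisfying worlds: {b, c, d}.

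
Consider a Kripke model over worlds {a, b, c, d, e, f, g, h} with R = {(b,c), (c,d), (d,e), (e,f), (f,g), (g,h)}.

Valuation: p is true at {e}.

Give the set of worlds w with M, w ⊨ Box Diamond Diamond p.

a: no successors, so Box Diamond Diamond p holds vacuously. ✓
b: successors {c}; Diamond Diamond p there: c:T. ✓
c: successors {d}; Diamond Diamond p there: d:F. ✗
d: successors {e}; Diamond Diamond p there: e:F. ✗
e: successors {f}; Diamond Diamond p there: f:F. ✗
f: successors {g}; Diamond Diamond p there: g:F. ✗
g: successors {h}; Diamond Diamond p there: h:F. ✗
h: no successors, so Box Diamond Diamond p holds vacuously. ✓

{a, b, h}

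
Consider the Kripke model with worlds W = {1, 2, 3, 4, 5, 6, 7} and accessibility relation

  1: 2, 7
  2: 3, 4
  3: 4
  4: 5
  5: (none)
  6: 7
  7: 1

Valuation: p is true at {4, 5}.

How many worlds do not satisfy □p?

4

1: successors {2, 7}; p there: 2:F, 7:F. ✗
2: successors {3, 4}; p there: 3:F, 4:T. ✗
3: successors {4}; p there: 4:T. ✓
4: successors {5}; p there: 5:T. ✓
5: no successors, so □p holds vacuously. ✓
6: successors {7}; p there: 7:F. ✗
7: successors {1}; p there: 1:F. ✗
Satisfying worlds: {3, 4, 5}.
So □p fails at the other 4 worlds.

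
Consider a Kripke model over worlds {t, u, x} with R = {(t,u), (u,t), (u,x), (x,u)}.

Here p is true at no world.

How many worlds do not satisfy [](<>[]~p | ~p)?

0

t: successors {u}; <>[]~p | ~p there: u:T. ✓
u: successors {t, x}; <>[]~p | ~p there: t:T, x:T. ✓
x: successors {u}; <>[]~p | ~p there: u:T. ✓
Satisfying worlds: {t, u, x}.
So [](<>[]~p | ~p) fails at the other 0 worlds.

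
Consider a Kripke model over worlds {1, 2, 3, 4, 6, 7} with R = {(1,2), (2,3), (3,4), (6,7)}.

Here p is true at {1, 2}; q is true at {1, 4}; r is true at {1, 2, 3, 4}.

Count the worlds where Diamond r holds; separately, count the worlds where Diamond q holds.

For Diamond r:
1: successors {2}; r there: 2:T. ✓
2: successors {3}; r there: 3:T. ✓
3: successors {4}; r there: 4:T. ✓
4: no successors, so Diamond r fails. ✗
6: successors {7}; r there: 7:F. ✗
7: no successors, so Diamond r fails. ✗
— 3 worlds.
For Diamond q:
1: successors {2}; q there: 2:F. ✗
2: successors {3}; q there: 3:F. ✗
3: successors {4}; q there: 4:T. ✓
4: no successors, so Diamond q fails. ✗
6: successors {7}; q there: 7:F. ✗
7: no successors, so Diamond q fails. ✗
— 1 world.

3 and 1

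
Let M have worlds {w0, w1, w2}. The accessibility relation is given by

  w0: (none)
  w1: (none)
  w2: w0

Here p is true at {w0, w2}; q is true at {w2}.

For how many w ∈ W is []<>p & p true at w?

1

w0: []<>p is T, p is T. ✓
w1: []<>p is T, p is F. ✗
w2: []<>p is F, p is T. ✗
Satisfying worlds: {w0}.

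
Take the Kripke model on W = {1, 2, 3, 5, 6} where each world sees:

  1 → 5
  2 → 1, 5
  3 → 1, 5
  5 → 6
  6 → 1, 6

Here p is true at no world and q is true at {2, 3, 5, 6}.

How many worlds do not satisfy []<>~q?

4

1: successors {5}; <>~q there: 5:F. ✗
2: successors {1, 5}; <>~q there: 1:F, 5:F. ✗
3: successors {1, 5}; <>~q there: 1:F, 5:F. ✗
5: successors {6}; <>~q there: 6:T. ✓
6: successors {1, 6}; <>~q there: 1:F, 6:T. ✗
Satisfying worlds: {5}.
So []<>~q fails at the other 4 worlds.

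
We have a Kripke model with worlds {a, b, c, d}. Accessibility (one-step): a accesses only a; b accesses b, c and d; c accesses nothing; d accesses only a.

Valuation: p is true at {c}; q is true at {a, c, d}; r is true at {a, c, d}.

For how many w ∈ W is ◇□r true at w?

a: successors {a}; □r there: a:T. ✓
b: successors {b, c, d}; □r there: b:F, c:T, d:T. ✓
c: no successors, so ◇□r fails. ✗
d: successors {a}; □r there: a:T. ✓
Satisfying worlds: {a, b, d}.

3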